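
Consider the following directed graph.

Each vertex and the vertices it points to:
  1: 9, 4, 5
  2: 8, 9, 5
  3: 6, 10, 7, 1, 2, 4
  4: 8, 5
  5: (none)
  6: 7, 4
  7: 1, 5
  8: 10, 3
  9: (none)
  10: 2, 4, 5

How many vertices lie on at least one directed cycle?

8

A vertex is on a directed cycle iff it belongs to a strongly connected component of size ≥ 2 (or has a self-loop).
The vertices on cycles are {1, 2, 3, 4, 6, 7, 8, 10} — 8 in total.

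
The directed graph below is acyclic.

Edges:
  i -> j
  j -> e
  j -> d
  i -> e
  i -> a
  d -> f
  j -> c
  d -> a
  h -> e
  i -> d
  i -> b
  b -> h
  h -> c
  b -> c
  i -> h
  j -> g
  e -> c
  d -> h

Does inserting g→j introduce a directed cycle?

Yes

Adding g→j creates a cycle iff j can already reach g.
Path from j: j → g.
So j → … → g → j is a cycle.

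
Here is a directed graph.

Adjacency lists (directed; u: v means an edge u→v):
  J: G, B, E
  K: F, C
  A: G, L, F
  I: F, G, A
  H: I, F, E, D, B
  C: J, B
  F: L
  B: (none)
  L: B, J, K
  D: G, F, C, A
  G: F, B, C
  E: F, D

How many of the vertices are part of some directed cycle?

9

A vertex is on a directed cycle iff it belongs to a strongly connected component of size ≥ 2 (or has a self-loop).
The vertices on cycles are {A, C, D, E, F, G, J, K, L} — 9 in total.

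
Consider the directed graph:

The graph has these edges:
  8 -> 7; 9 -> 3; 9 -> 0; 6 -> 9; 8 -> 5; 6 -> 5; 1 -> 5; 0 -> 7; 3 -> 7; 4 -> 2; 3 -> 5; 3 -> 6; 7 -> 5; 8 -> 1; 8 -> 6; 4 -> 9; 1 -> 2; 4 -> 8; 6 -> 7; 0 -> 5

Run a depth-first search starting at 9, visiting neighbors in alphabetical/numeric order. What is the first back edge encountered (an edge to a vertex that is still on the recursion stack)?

6→9

DFS from 9 (visiting neighbors in alphabetical/numeric order); mark gray on enter, black on exit:
9 gray
  0 gray
    5 gray
    5 black
    7 gray
      7→5: 5 black — skip
    7 black
  0 black
  3 gray
    3→5: 5 black — skip
    6 gray
      6→5: 5 black — skip
      6→7: 7 black — skip
      6→9: 9 is gray → back edge
First back edge: 6 → 9.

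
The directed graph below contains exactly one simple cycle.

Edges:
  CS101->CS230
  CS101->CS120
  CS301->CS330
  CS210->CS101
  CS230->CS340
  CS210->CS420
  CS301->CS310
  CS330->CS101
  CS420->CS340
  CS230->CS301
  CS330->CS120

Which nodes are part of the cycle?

CS101, CS230, CS301, CS330

DFS with gray/black marking from CS101:
CS101 gray
  CS120 gray
  CS120 black
  CS230 gray
    CS340 gray
    CS340 black
    CS301 gray
      CS330 gray
        CS330→CS120: CS120 black — skip
        CS330→CS101: CS101 is gray → back edge
Back edge closes the cycle CS101 → CS230 → CS301 → CS330 → CS101; its vertices are {CS101, CS230, CS301, CS330}.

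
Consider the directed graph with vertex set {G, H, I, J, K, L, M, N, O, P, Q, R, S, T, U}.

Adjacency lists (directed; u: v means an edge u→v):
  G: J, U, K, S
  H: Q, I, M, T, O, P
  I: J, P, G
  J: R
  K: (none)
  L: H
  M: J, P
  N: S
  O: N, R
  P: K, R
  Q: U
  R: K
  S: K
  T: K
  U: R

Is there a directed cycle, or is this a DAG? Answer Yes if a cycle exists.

DFS with white/gray/black marking, starting from U:
U gray
  R gray
    K gray
    K black
  R black
U black
G gray
  J gray
    J→R: R black — skip
  J black
  G→U: U black — skip
  G→K: K black — skip
  S gray
    S→K: K black — skip
  S black
G black
H gray
  Q gray
    Q→U: U black — skip
  Q black
  I gray
    I→J: J black — skip
    P gray
      P→K: K black — skip
      P→R: R black — skip
    P black
    I→G: G black — skip
  I black
  M gray
    M→J: J black — skip
    M→P: P black — skip
  M black
  T gray
    T→K: K black — skip
  T black
  O gray
    N gray
      N→S: S black — skip
    N black
    O→R: R black — skip
  O black
  H→P: P black — skip
H black
L gray
  L→H: H black — skip
L black
Every edge goes to a white or black vertex — no back edge, so the graph is acyclic.

No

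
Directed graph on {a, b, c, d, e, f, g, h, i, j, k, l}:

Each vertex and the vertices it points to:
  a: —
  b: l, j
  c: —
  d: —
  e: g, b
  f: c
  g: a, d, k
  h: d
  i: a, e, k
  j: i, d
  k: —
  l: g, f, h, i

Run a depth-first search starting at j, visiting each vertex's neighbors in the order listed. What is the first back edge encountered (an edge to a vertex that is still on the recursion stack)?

l->i

DFS from j (visiting each vertex's neighbors in the order listed); mark gray on enter, black on exit:
j gray
  i gray
    a gray
    a black
    e gray
      g gray
        g→a: a black — skip
        d gray
        d black
        k gray
        k black
      g black
      b gray
        l gray
          l→g: g black — skip
          f gray
            c gray
            c black
          f black
          h gray
            h→d: d black — skip
          h black
          l→i: i is gray → back edge
First back edge: l → i.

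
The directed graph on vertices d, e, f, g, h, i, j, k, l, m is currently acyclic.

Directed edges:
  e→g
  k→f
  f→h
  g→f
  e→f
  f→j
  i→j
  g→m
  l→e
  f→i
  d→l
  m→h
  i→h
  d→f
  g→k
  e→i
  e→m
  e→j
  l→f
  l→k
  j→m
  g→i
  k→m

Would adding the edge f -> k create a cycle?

Yes

Adding f→k creates a cycle iff k can already reach f.
Path from k: k → f.
So k → … → f → k is a cycle.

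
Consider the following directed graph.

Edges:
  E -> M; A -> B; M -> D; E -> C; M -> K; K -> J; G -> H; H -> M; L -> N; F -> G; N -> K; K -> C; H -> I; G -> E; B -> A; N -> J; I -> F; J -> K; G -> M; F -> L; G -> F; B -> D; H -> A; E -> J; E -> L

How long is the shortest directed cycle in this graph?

For each vertex v, BFS finds the shortest path from v back to v.
The shortest such closed walk is F → G → F, length 2.

2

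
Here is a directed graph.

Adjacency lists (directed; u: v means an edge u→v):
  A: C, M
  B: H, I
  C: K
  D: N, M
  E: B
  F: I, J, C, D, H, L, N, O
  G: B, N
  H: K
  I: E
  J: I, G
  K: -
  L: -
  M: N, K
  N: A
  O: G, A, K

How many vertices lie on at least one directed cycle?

A vertex is on a directed cycle iff it belongs to a strongly connected component of size ≥ 2 (or has a self-loop).
The vertices on cycles are {A, B, E, I, M, N} — 6 in total.

6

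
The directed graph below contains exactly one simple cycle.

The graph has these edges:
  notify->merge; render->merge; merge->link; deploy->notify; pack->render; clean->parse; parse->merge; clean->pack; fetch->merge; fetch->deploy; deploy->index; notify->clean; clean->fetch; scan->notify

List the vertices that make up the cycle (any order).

DFS with gray/black marking from notify:
notify gray
  clean gray
    fetch gray
      merge gray
        link gray
        link black
      merge black
      deploy gray
        index gray
        index black
        deploy→notify: notify is gray → back edge
Back edge closes the cycle notify → clean → fetch → deploy → notify; its vertices are {clean, fetch, deploy, notify}.

clean, fetch, deploy, notify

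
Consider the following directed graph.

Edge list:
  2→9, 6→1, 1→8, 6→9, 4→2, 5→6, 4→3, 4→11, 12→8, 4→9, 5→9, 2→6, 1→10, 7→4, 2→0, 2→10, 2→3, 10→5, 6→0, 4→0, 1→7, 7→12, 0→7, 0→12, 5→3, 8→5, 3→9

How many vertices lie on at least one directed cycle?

A vertex is on a directed cycle iff it belongs to a strongly connected component of size ≥ 2 (or has a self-loop).
The vertices on cycles are {0, 1, 2, 4, 5, 6, 7, 8, 10, 12} — 10 in total.

10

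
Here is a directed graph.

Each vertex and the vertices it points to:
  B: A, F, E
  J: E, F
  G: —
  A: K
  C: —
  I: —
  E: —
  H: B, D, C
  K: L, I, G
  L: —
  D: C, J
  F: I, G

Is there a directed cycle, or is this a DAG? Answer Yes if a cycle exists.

DFS with white/gray/black marking, starting from E:
E gray
E black
B gray
  A gray
    K gray
      L gray
      L black
      I gray
      I black
      G gray
      G black
    K black
  A black
  F gray
    F→I: I black — skip
    F→G: G black — skip
  F black
  B→E: E black — skip
B black
J gray
  J→E: E black — skip
  J→F: F black — skip
J black
C gray
C black
H gray
  H→B: B black — skip
  D gray
    D→C: C black — skip
    D→J: J black — skip
  D black
  H→C: C black — skip
H black
Every edge goes to a white or black vertex — no back edge, so the graph is acyclic.

No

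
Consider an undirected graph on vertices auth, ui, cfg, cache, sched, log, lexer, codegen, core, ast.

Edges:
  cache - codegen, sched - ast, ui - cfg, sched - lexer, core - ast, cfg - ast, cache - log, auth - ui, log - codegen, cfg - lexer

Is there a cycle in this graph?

Yes

DFS, tracking each vertex's parent; an edge to a visited non-parent vertex closes a cycle.
Start from codegen:
visit codegen (parent –)
  visit cache (parent codegen)
    visit log (parent cache)
      log–codegen: codegen visited and ≠ parent → cycle
Cycle: codegen – cache – log – codegen.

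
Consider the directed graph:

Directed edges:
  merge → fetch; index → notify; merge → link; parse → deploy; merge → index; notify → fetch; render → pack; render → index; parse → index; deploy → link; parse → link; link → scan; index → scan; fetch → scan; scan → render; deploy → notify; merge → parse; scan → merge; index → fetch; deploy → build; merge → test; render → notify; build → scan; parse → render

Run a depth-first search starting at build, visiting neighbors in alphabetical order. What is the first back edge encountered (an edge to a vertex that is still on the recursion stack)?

fetch→scan

DFS from build (visiting neighbors in alphabetical order); mark gray on enter, black on exit:
build gray
  scan gray
    merge gray
      fetch gray
        fetch→scan: scan is gray → back edge
First back edge: fetch → scan.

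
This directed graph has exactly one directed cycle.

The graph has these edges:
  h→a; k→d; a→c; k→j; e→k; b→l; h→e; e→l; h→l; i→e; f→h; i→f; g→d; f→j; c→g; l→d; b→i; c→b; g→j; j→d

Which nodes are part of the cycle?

a, b, c, f, h, i

DFS with gray/black marking from i:
i gray
  f gray
    h gray
      l gray
        d gray
        d black
      l black
      e gray
        e→l: l black — skip
        k gray
          k→d: d black — skip
          j gray
            j→d: d black — skip
          j black
        k black
      e black
      a gray
        c gray
          g gray
            g→d: d black — skip
            g→j: j black — skip
          g black
          b gray
            b→l: l black — skip
            b→i: i is gray → back edge
Back edge closes the cycle i → f → h → a → c → b → i; its vertices are {a, b, c, f, h, i}.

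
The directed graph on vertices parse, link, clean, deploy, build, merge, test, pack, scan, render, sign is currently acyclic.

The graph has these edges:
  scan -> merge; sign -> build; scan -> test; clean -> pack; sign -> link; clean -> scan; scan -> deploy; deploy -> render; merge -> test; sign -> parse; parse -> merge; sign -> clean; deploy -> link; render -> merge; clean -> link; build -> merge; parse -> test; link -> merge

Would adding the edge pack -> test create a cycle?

Adding pack→test creates a cycle iff test can already reach pack.
Explore from test: no path reaches pack. The graph stays acyclic.

No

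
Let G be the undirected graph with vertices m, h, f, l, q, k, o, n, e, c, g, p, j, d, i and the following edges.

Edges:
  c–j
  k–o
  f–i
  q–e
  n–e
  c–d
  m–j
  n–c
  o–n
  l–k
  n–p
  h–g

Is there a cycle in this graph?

No

DFS, tracking each vertex's parent; an edge to a visited non-parent vertex closes a cycle.
Start from q:
visit q (parent –)
  visit e (parent q)
    e–q: parent, skip
    visit n (parent e)
      visit c (parent n)
        visit d (parent c)
          d–c: parent, skip
        visit j (parent c)
          j–c: parent, skip
          visit m (parent j)
            m–j: parent, skip
        c–n: parent, skip
      n–e: parent, skip
      visit p (parent n)
        p–n: parent, skip
      visit o (parent n)
        o–n: parent, skip
        visit k (parent o)
          k–o: parent, skip
          visit l (parent k)
            l–k: parent, skip
visit h (parent –)
  visit g (parent h)
    g–h: parent, skip
visit f (parent –)
  visit i (parent f)
    i–f: parent, skip
No non-parent visited neighbor found — the graph is a forest.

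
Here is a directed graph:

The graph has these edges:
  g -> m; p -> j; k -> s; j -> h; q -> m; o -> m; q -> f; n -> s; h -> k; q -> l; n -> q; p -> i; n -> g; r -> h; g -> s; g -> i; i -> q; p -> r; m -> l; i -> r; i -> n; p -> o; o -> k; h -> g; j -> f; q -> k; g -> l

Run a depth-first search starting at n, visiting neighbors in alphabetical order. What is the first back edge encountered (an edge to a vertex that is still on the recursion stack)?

i->n

DFS from n (visiting neighbors in alphabetical order); mark gray on enter, black on exit:
n gray
  g gray
    i gray
      i→n: n is gray → back edge
First back edge: i → n.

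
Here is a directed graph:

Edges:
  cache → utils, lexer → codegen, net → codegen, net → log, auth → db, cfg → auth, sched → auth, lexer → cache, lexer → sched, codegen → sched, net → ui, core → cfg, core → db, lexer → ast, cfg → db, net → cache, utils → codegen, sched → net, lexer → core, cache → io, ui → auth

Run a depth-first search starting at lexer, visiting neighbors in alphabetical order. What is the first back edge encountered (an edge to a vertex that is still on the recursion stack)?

DFS from lexer (visiting neighbors in alphabetical order); mark gray on enter, black on exit:
lexer gray
  ast gray
  ast black
  cache gray
    io gray
    io black
    utils gray
      codegen gray
        sched gray
          auth gray
            db gray
            db black
          auth black
          net gray
            net→cache: cache is gray → back edge
First back edge: net → cache.

net->cache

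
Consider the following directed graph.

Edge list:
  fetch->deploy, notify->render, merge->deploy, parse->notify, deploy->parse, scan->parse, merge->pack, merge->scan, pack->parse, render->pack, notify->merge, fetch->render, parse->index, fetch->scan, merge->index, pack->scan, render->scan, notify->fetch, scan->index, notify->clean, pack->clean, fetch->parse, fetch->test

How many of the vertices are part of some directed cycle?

A vertex is on a directed cycle iff it belongs to a strongly connected component of size ≥ 2 (or has a self-loop).
The vertices on cycles are {pack, scan, fetch, merge, parse, deploy, notify, render} — 8 in total.

8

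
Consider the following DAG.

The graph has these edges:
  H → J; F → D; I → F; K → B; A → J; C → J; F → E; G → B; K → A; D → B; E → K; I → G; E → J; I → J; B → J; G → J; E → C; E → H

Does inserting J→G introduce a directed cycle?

Adding J→G creates a cycle iff G can already reach J.
Path from G: G → J.
So G → … → J → G is a cycle.

Yes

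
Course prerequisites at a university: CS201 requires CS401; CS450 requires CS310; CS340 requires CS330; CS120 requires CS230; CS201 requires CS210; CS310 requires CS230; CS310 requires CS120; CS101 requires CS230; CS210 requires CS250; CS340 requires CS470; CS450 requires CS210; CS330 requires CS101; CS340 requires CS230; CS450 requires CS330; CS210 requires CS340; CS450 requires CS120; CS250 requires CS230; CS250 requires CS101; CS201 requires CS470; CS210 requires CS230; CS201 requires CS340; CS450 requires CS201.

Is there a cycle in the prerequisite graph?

DFS with white/gray/black marking, starting from CS250:
CS250 gray
  CS101 gray
    CS230 gray
    CS230 black
  CS101 black
  CS250→CS230: CS230 black — skip
CS250 black
CS330 gray
  CS330→CS101: CS101 black — skip
CS330 black
CS470 gray
CS470 black
CS201 gray
  CS340 gray
    CS340→CS470: CS470 black — skip
    CS340→CS230: CS230 black — skip
    CS340→CS330: CS330 black — skip
  CS340 black
  CS401 gray
  CS401 black
  CS201→CS470: CS470 black — skip
  CS210 gray
    CS210→CS230: CS230 black — skip
    CS210→CS340: CS340 black — skip
    CS210→CS250: CS250 black — skip
  CS210 black
CS201 black
CS450 gray
  CS450→CS201: CS201 black — skip
  CS120 gray
    CS120→CS230: CS230 black — skip
  CS120 black
  CS450→CS330: CS330 black — skip
  CS310 gray
    CS310→CS120: CS120 black — skip
    CS310→CS230: CS230 black — skip
  CS310 black
  CS450→CS210: CS210 black — skip
CS450 black
Every edge goes to a white or black vertex — no back edge, so the graph is acyclic.

No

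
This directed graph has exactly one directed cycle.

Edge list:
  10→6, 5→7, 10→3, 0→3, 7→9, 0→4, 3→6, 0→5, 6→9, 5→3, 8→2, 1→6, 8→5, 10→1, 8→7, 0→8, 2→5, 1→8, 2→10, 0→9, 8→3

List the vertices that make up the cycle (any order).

DFS with gray/black marking from 8:
8 gray
  7 gray
    9 gray
    9 black
  7 black
  2 gray
    10 gray
      3 gray
        6 gray
          6→9: 9 black — skip
        6 black
      3 black
      1 gray
        1→8: 8 is gray → back edge
Back edge closes the cycle 8 → 2 → 10 → 1 → 8; its vertices are {1, 2, 8, 10}.

1, 2, 8, 10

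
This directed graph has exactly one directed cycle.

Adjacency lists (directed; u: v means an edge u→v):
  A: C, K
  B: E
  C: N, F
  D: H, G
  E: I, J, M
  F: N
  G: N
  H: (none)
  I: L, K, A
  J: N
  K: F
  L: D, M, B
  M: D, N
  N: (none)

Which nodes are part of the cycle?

B, E, I, L

DFS with gray/black marking from E:
E gray
  I gray
    L gray
      D gray
        H gray
        H black
        G gray
          N gray
          N black
        G black
      D black
      M gray
        M→D: D black — skip
        M→N: N black — skip
      M black
      B gray
        B→E: E is gray → back edge
Back edge closes the cycle E → I → L → B → E; its vertices are {B, E, I, L}.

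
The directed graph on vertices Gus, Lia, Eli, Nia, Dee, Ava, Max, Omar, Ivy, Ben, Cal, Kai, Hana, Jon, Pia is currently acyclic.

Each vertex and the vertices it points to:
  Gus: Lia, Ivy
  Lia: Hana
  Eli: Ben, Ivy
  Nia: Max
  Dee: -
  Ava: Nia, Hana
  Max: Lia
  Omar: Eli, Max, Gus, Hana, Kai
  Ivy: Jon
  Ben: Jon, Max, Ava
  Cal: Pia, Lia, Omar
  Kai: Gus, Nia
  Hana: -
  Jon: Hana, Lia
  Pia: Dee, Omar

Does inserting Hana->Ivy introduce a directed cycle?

Yes

Adding Hana→Ivy creates a cycle iff Ivy can already reach Hana.
Path from Ivy: Ivy → Jon → Hana.
So Ivy → … → Hana → Ivy is a cycle.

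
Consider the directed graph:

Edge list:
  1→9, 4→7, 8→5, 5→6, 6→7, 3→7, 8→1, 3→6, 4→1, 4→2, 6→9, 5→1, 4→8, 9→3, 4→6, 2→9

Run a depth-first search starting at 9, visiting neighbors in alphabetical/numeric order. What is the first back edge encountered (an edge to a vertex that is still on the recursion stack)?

6->9

DFS from 9 (visiting neighbors in alphabetical/numeric order); mark gray on enter, black on exit:
9 gray
  3 gray
    6 gray
      7 gray
      7 black
      6→9: 9 is gray → back edge
First back edge: 6 → 9.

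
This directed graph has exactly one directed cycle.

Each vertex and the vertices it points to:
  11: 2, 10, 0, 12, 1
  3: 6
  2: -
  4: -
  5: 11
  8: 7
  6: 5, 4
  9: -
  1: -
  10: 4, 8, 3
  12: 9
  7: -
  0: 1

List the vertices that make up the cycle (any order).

3, 5, 6, 10, 11

DFS with gray/black marking from 11:
11 gray
  2 gray
  2 black
  10 gray
    4 gray
    4 black
    8 gray
      7 gray
      7 black
    8 black
    3 gray
      6 gray
        5 gray
          5→11: 11 is gray → back edge
Back edge closes the cycle 11 → 10 → 3 → 6 → 5 → 11; its vertices are {3, 5, 6, 10, 11}.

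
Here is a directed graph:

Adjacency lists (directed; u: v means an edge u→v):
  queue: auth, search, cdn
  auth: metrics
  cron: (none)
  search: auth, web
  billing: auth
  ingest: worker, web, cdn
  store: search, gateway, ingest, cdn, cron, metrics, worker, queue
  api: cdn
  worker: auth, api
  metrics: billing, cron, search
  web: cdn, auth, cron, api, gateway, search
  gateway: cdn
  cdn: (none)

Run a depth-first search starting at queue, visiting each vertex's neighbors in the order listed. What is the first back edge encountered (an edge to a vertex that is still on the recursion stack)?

DFS from queue (visiting each vertex's neighbors in the order listed); mark gray on enter, black on exit:
queue gray
  auth gray
    metrics gray
      billing gray
        billing→auth: auth is gray → back edge
First back edge: billing → auth.

billing→auth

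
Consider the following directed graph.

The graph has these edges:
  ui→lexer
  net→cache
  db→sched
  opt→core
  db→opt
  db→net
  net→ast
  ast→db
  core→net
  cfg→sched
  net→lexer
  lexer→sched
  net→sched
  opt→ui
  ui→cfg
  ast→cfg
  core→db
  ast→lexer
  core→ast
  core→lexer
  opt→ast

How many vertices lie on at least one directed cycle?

5

A vertex is on a directed cycle iff it belongs to a strongly connected component of size ≥ 2 (or has a self-loop).
The vertices on cycles are {db, ast, net, opt, core} — 5 in total.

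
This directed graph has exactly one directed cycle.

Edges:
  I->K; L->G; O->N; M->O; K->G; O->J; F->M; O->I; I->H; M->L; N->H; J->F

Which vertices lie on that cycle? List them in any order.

DFS with gray/black marking from O:
O gray
  I gray
    H gray
    H black
    K gray
      G gray
      G black
    K black
  I black
  J gray
    F gray
      M gray
        M→O: O is gray → back edge
Back edge closes the cycle O → J → F → M → O; its vertices are {F, J, M, O}.

F, J, M, O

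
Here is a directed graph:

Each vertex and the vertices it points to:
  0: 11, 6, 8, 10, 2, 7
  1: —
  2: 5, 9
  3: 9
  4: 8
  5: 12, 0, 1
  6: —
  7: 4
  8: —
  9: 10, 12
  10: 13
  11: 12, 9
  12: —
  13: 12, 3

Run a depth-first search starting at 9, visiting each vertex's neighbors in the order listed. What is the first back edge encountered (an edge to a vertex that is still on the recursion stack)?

DFS from 9 (visiting each vertex's neighbors in the order listed); mark gray on enter, black on exit:
9 gray
  10 gray
    13 gray
      12 gray
      12 black
      3 gray
        3→9: 9 is gray → back edge
First back edge: 3 → 9.

3→9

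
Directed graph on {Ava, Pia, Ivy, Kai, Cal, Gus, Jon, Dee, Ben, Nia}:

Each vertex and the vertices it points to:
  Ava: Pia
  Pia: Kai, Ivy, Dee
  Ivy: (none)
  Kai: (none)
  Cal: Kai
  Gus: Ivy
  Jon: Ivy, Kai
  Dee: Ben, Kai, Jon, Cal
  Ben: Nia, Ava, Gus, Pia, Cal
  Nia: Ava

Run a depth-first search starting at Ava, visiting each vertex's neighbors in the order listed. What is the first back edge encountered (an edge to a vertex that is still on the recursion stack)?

DFS from Ava (visiting each vertex's neighbors in the order listed); mark gray on enter, black on exit:
Ava gray
  Pia gray
    Kai gray
    Kai black
    Ivy gray
    Ivy black
    Dee gray
      Ben gray
        Nia gray
          Nia→Ava: Ava is gray → back edge
First back edge: Nia → Ava.

Nia->Ava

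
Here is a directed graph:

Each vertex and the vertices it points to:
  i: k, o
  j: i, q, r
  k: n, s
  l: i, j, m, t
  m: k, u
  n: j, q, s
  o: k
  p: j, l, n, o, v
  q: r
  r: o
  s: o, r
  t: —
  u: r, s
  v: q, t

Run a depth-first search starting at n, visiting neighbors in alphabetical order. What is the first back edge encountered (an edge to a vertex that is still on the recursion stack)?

k->n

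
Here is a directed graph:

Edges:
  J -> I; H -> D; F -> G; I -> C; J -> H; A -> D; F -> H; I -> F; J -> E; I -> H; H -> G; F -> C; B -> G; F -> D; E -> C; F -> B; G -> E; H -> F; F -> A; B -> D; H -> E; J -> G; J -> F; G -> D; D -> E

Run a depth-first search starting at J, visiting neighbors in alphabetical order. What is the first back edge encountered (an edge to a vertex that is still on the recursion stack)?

DFS from J (visiting neighbors in alphabetical order); mark gray on enter, black on exit:
J gray
  E gray
    C gray
    C black
  E black
  F gray
    A gray
      D gray
        D→E: E black — skip
      D black
    A black
    B gray
      B→D: D black — skip
      G gray
        G→D: D black — skip
        G→E: E black — skip
      G black
    B black
    F→C: C black — skip
    F→D: D black — skip
    F→G: G black — skip
    H gray
      H→D: D black — skip
      H→E: E black — skip
      H→F: F is gray → back edge
First back edge: H → F.

H→F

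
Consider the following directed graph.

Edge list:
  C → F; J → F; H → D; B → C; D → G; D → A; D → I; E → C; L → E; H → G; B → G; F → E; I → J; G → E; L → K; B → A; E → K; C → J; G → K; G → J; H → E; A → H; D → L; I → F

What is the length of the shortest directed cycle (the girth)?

3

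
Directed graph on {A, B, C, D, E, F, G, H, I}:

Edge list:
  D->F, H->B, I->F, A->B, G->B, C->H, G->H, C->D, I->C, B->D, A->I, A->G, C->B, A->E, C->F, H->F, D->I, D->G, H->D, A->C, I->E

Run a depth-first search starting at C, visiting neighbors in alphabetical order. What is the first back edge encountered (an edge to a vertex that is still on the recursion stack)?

G->B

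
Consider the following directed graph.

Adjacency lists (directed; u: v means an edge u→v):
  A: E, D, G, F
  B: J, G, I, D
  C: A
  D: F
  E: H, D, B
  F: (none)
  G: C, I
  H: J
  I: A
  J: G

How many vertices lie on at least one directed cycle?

8

A vertex is on a directed cycle iff it belongs to a strongly connected component of size ≥ 2 (or has a self-loop).
The vertices on cycles are {A, B, C, E, G, H, I, J} — 8 in total.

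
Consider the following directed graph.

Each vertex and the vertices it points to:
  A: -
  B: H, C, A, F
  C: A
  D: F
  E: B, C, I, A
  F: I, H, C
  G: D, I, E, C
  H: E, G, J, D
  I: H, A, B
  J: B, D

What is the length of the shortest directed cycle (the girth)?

3

For each vertex v, BFS finds the shortest path from v back to v.
The shortest such closed walk is H → D → F → H, length 3.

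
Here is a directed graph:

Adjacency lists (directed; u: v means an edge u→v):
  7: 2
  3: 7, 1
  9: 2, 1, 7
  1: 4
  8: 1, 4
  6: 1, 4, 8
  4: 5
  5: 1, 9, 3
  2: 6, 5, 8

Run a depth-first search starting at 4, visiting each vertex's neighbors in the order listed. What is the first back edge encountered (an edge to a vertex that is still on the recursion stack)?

DFS from 4 (visiting each vertex's neighbors in the order listed); mark gray on enter, black on exit:
4 gray
  5 gray
    1 gray
      1→4: 4 is gray → back edge
First back edge: 1 → 4.

1→4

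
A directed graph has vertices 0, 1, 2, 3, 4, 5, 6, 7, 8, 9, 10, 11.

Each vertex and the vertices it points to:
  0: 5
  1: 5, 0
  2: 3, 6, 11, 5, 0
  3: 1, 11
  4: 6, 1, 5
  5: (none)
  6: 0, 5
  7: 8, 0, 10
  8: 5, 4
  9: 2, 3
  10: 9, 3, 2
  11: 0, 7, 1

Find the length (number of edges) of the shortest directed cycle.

4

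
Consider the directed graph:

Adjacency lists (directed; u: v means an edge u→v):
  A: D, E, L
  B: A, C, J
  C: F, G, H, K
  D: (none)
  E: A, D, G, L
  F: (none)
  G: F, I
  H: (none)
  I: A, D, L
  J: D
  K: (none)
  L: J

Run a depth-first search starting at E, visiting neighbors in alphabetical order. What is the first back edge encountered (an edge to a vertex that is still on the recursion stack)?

DFS from E (visiting neighbors in alphabetical order); mark gray on enter, black on exit:
E gray
  A gray
    D gray
    D black
    A→E: E is gray → back edge
First back edge: A → E.

A->E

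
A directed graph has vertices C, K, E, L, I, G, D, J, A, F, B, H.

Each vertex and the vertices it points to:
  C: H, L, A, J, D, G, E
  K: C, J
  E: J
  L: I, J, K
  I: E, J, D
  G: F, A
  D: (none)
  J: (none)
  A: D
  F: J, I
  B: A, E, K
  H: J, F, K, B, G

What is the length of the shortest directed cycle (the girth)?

For each vertex v, BFS finds the shortest path from v back to v.
The shortest such closed walk is H → K → C → H, length 3.

3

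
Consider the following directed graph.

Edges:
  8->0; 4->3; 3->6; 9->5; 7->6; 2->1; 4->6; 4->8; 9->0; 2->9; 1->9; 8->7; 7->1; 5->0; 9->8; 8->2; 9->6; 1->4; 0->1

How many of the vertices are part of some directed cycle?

A vertex is on a directed cycle iff it belongs to a strongly connected component of size ≥ 2 (or has a self-loop).
The vertices on cycles are {0, 1, 2, 4, 5, 7, 8, 9} — 8 in total.

8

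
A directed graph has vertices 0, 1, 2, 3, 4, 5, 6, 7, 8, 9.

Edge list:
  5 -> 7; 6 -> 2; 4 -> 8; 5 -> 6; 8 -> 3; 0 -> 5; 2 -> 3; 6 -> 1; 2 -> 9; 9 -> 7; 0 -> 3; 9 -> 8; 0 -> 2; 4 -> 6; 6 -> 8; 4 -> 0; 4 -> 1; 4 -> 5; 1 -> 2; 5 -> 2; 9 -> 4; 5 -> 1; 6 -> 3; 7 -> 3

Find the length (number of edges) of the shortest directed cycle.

For each vertex v, BFS finds the shortest path from v back to v.
The shortest such closed walk is 9 → 4 → 6 → 2 → 9, length 4.

4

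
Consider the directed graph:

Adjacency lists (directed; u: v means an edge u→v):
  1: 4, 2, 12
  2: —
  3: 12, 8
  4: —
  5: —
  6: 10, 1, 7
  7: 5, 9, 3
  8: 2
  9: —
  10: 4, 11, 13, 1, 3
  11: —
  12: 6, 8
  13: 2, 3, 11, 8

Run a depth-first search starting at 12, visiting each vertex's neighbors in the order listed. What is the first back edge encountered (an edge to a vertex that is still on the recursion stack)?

3→12

DFS from 12 (visiting each vertex's neighbors in the order listed); mark gray on enter, black on exit:
12 gray
  6 gray
    10 gray
      4 gray
      4 black
      11 gray
      11 black
      13 gray
        2 gray
        2 black
        3 gray
          3→12: 12 is gray → back edge
First back edge: 3 → 12.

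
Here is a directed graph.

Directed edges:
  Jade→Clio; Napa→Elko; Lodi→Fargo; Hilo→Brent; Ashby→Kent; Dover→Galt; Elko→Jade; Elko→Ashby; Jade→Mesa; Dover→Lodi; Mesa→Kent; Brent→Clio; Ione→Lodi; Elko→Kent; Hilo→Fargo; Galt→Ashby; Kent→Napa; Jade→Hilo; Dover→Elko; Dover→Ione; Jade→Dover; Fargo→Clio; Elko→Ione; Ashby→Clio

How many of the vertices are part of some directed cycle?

8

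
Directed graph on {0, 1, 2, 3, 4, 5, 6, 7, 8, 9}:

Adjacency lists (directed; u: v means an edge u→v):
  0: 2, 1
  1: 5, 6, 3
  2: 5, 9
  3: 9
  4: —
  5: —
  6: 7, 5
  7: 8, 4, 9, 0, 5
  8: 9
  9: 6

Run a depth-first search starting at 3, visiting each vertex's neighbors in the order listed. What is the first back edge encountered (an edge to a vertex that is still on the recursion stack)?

DFS from 3 (visiting each vertex's neighbors in the order listed); mark gray on enter, black on exit:
3 gray
  9 gray
    6 gray
      7 gray
        8 gray
          8→9: 9 is gray → back edge
First back edge: 8 → 9.

8→9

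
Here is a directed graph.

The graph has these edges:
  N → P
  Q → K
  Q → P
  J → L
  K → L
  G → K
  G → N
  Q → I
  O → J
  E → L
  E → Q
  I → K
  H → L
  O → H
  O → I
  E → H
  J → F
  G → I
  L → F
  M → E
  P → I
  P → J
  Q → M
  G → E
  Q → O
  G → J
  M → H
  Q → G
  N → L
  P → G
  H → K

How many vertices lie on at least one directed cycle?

A vertex is on a directed cycle iff it belongs to a strongly connected component of size ≥ 2 (or has a self-loop).
The vertices on cycles are {E, G, M, N, P, Q} — 6 in total.

6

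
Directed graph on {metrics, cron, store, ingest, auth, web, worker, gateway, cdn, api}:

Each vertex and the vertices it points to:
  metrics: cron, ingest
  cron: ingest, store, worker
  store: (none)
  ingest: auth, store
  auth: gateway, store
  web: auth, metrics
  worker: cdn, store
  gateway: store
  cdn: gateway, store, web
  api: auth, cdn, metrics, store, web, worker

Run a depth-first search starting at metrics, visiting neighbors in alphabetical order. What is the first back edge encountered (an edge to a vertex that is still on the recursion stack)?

DFS from metrics (visiting neighbors in alphabetical order); mark gray on enter, black on exit:
metrics gray
  cron gray
    ingest gray
      auth gray
        gateway gray
          store gray
          store black
        gateway black
        auth→store: store black — skip
      auth black
      ingest→store: store black — skip
    ingest black
    cron→store: store black — skip
    worker gray
      cdn gray
        cdn→gateway: gateway black — skip
        cdn→store: store black — skip
        web gray
          web→auth: auth black — skip
          web→metrics: metrics is gray → back edge
First back edge: web → metrics.

web->metrics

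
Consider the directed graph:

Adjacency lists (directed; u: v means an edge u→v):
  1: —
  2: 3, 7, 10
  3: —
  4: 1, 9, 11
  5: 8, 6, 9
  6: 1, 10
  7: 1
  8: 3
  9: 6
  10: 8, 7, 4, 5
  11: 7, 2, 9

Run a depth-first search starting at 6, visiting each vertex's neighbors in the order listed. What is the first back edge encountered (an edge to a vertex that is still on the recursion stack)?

9→6

DFS from 6 (visiting each vertex's neighbors in the order listed); mark gray on enter, black on exit:
6 gray
  1 gray
  1 black
  10 gray
    8 gray
      3 gray
      3 black
    8 black
    7 gray
      7→1: 1 black — skip
    7 black
    4 gray
      4→1: 1 black — skip
      9 gray
        9→6: 6 is gray → back edge
First back edge: 9 → 6.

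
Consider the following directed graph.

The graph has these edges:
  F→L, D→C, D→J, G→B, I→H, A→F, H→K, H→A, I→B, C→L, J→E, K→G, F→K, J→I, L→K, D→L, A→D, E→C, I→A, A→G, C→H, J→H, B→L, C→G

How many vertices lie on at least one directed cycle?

11

A vertex is on a directed cycle iff it belongs to a strongly connected component of size ≥ 2 (or has a self-loop).
The vertices on cycles are {A, B, C, D, E, G, H, I, J, K, L} — 11 in total.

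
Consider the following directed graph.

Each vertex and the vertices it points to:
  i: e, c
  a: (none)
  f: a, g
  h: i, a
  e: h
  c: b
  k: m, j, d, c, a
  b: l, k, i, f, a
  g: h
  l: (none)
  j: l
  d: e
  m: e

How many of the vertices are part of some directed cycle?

A vertex is on a directed cycle iff it belongs to a strongly connected component of size ≥ 2 (or has a self-loop).
The vertices on cycles are {b, c, d, e, f, g, h, i, k, m} — 10 in total.

10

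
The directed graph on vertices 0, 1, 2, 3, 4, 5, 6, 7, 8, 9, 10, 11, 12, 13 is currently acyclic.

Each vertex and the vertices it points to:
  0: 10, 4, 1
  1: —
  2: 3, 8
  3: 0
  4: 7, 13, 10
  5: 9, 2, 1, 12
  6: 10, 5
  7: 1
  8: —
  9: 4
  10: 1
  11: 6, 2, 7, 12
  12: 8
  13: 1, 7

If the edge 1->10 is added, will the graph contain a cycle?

Yes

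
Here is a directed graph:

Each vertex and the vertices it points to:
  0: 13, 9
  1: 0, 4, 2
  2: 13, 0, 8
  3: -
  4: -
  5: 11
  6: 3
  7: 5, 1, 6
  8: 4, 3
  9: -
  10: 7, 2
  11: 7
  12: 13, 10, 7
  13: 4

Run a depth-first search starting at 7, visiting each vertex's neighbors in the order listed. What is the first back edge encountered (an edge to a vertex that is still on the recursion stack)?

11→7

DFS from 7 (visiting each vertex's neighbors in the order listed); mark gray on enter, black on exit:
7 gray
  5 gray
    11 gray
      11→7: 7 is gray → back edge
First back edge: 11 → 7.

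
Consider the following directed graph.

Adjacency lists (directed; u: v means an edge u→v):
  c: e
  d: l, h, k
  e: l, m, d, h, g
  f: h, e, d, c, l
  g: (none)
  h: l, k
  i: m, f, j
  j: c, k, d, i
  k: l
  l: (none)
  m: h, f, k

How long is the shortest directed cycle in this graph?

2

For each vertex v, BFS finds the shortest path from v back to v.
The shortest such closed walk is j → i → j, length 2.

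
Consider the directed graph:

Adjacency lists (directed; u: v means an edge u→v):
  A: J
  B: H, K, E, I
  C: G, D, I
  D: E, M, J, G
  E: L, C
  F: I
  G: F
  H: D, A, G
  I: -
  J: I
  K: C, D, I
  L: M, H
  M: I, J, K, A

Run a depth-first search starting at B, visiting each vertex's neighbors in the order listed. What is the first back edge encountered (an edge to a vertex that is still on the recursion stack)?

C→D

DFS from B (visiting each vertex's neighbors in the order listed); mark gray on enter, black on exit:
B gray
  H gray
    D gray
      E gray
        L gray
          M gray
            I gray
            I black
            J gray
              J→I: I black — skip
            J black
            K gray
              C gray
                G gray
                  F gray
                    F→I: I black — skip
                  F black
                G black
                C→D: D is gray → back edge
First back edge: C → D.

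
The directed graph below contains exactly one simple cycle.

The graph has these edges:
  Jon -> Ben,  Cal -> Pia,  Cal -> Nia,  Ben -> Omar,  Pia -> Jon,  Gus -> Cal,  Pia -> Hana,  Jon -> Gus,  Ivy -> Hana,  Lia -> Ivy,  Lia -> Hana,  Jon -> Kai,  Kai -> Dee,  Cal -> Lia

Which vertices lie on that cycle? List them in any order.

Cal, Gus, Jon, Pia

DFS with gray/black marking from Jon:
Jon gray
  Ben gray
    Omar gray
    Omar black
  Ben black
  Kai gray
    Dee gray
    Dee black
  Kai black
  Gus gray
    Cal gray
      Pia gray
        Hana gray
        Hana black
        Pia→Jon: Jon is gray → back edge
Back edge closes the cycle Jon → Gus → Cal → Pia → Jon; its vertices are {Cal, Gus, Jon, Pia}.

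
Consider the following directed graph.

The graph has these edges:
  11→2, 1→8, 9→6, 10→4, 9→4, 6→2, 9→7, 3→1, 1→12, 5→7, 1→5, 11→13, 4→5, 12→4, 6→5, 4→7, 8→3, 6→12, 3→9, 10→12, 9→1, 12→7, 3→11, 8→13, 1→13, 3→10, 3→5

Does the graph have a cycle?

DFS with white/gray/black marking, starting from 13:
13 gray
13 black
1 gray
  1→13: 13 black — skip
  8 gray
    3 gray
      5 gray
        7 gray
        7 black
      5 black
      3→1: 1 is gray → back edge
Back edge found, so a cycle exists: 1 → 8 → 3 → 1.

Yes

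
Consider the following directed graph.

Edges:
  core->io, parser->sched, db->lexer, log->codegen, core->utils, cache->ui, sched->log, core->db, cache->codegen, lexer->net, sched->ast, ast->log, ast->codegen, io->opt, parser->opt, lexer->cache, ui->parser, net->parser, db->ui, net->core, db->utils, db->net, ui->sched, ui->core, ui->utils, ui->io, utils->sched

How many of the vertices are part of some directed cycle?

A vertex is on a directed cycle iff it belongs to a strongly connected component of size ≥ 2 (or has a self-loop).
The vertices on cycles are {db, ui, net, core, cache, lexer} — 6 in total.

6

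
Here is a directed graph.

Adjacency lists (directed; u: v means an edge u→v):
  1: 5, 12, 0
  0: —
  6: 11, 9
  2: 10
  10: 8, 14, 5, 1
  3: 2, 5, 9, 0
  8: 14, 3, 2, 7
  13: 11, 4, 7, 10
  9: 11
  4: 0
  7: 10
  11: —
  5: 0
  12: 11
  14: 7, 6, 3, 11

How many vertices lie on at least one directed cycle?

6

A vertex is on a directed cycle iff it belongs to a strongly connected component of size ≥ 2 (or has a self-loop).
The vertices on cycles are {2, 3, 7, 8, 10, 14} — 6 in total.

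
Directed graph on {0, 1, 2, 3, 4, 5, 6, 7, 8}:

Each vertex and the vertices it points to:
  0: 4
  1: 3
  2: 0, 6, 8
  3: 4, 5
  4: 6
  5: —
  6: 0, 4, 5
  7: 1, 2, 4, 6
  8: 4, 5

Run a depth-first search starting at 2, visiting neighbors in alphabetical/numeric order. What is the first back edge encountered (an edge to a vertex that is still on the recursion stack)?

6->0

DFS from 2 (visiting neighbors in alphabetical/numeric order); mark gray on enter, black on exit:
2 gray
  0 gray
    4 gray
      6 gray
        6→0: 0 is gray → back edge
First back edge: 6 → 0.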